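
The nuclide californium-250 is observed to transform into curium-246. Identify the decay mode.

alpha decay

ΔA = 246 − 250 = -4; ΔZ = 96 − 98 = -2.
A drops by 4 and Z drops by 2 — the signature of alpha emission.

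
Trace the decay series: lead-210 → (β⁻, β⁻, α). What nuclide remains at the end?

Pb-206

Start: (A, Z) = (210, 82).
After β⁻: (210, 83).
After β⁻: (210, 84).
After α: (206, 82).
Z = 82 is lead.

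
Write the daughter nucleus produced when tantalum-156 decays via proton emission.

Proton emission: mass number changes by -1, atomic number by -1.
A: 156 − 1 = 155; Z: 73 − 1 = 72.
Z = 72 is hafnium, so the daughter is hafnium-155.

Hf-155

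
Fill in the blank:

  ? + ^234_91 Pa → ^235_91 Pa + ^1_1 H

deuteron

Conserve mass number: A + 234 = 235 + 1, so A = 2.
Conserve atomic number: Z + 91 = 91 + 1, so Z = 1.
A = 2 and Z = 1 is ^2_1 H — a deuteron.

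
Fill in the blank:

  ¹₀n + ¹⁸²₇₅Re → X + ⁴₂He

Ta-179

Conserve mass number: 1 + 182 = A + 4, so A = 179.
Conserve atomic number: 0 + 75 = Z + 2, so Z = 73.
Z = 73 is tantalum, so the species is ¹⁷⁹₇₃Ta.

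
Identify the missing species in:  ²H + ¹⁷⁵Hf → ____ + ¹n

Conserve mass number: 2 + 175 = A + 1, so A = 176.
Conserve atomic number: 1 + 72 = Z + 0, so Z = 73.
Z = 73 is tantalum, so the species is ¹⁷⁶Ta.

Ta-176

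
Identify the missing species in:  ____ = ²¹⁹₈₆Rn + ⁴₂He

Ra-223

Conserve mass number: A = 219 + 4, so A = 223.
Conserve atomic number: Z = 86 + 2, so Z = 88.
Z = 88 is radium, so the species is ²²³₈₈Ra.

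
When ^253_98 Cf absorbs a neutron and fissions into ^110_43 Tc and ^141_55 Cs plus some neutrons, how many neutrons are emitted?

Conserve mass number: 254 = 110 + 141 + k, so k = 254 − 251 = 3.
Check atomic number: 98 = 43 + 55 + 0 = 98. ✓

3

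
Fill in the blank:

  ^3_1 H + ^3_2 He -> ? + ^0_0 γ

Conserve mass number: 3 + 3 = A + 0, so A = 6.
Conserve atomic number: 1 + 2 = Z + 0, so Z = 3.
Z = 3 is lithium, so the species is ^6_3 Li.

Li-6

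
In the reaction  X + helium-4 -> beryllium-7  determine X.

Conserve mass number: A + 4 = 7, so A = 3.
Conserve atomic number: Z + 2 = 4, so Z = 2.
Z = 2 is helium, so the species is helium-3.

He-3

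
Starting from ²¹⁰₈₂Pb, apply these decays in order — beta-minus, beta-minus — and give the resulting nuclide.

Po-210

Start: (A, Z) = (210, 82).
After β⁻: (210, 83).
After β⁻: (210, 84).
Z = 84 is polonium.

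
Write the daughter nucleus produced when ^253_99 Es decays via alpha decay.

Alpha decay: mass number changes by -4, atomic number by -2.
A: 253 − 4 = 249; Z: 99 − 2 = 97.
Z = 97 is berkelium, so the daughter is ^249_97 Bk.

Bk-249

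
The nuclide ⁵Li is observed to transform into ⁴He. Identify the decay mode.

proton emission

ΔA = 4 − 5 = -1; ΔZ = 2 − 3 = -1.
A drops by 1 and Z drops by 1 — a proton was emitted.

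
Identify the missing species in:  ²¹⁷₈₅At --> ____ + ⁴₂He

Conserve mass number: 217 = A + 4, so A = 213.
Conserve atomic number: 85 = Z + 2, so Z = 83.
Z = 83 is bismuth, so the species is ²¹³₈₃Bi.

Bi-213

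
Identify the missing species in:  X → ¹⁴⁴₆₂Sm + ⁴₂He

Conserve mass number: A = 144 + 4, so A = 148.
Conserve atomic number: Z = 62 + 2, so Z = 64.
Z = 64 is gadolinium, so the species is ¹⁴⁸₆₄Gd.

Gd-148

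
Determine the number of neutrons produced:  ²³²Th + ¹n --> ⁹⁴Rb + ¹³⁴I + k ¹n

5

Conserve mass number: 233 = 94 + 134 + k, so k = 233 − 228 = 5.
Check atomic number: 90 = 37 + 53 + 0 = 90. ✓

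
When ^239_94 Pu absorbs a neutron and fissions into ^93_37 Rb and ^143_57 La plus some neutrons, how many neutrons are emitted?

4

Conserve mass number: 240 = 93 + 143 + k, so k = 240 − 236 = 4.
Check atomic number: 94 = 37 + 57 + 0 = 94. ✓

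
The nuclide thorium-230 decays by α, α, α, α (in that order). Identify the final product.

Start: (A, Z) = (230, 90).
After α: (226, 88).
After α: (222, 86).
After α: (218, 84).
After α: (214, 82).
Z = 82 is lead.

Pb-214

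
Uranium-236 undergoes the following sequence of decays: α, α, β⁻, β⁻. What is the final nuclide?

Th-228

Start: (A, Z) = (236, 92).
After α: (232, 90).
After α: (228, 88).
After β⁻: (228, 89).
After β⁻: (228, 90).
Z = 90 is thorium.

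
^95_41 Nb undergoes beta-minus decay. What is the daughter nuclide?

Mo-95

Beta-minus decay: mass number changes by +0, atomic number by +1.
A: 95 = 95; Z: 41 + 1 = 42.
Z = 42 is molybdenum, so the daughter is ^95_42 Mo.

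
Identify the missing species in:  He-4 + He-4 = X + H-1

Li-7

Conserve mass number: 4 + 4 = A + 1, so A = 7.
Conserve atomic number: 2 + 2 = Z + 1, so Z = 3.
Z = 3 is lithium, so the species is Li-7.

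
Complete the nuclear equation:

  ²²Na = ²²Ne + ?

positron

Conserve mass number: 22 = 22 + A, so A = 0.
Conserve atomic number: 11 = 10 + Z, so Z = 1.
A = 0 and Z = 1 is e⁺ — a positron.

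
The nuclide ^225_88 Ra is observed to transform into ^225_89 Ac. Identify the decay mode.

ΔA = 225 − 225 = 0; ΔZ = 89 − 88 = +1.
A is unchanged and Z rises by 1 — a neutron has become a proton (β⁻ decay).

beta-minus decay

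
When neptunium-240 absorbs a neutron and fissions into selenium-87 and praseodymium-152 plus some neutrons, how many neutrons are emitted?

Conserve mass number: 241 = 87 + 152 + k, so k = 241 − 239 = 2.
Check atomic number: 93 = 34 + 59 + 0 = 93. ✓

2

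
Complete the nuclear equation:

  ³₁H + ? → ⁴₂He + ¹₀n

deuteron

Conserve mass number: 3 + A = 4 + 1, so A = 2.
Conserve atomic number: 1 + Z = 2 + 0, so Z = 1.
A = 2 and Z = 1 is ²₁H — a deuteron.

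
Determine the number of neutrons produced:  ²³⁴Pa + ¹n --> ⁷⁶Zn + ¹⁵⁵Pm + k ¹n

4

Conserve mass number: 235 = 76 + 155 + k, so k = 235 − 231 = 4.
Check atomic number: 91 = 30 + 61 + 0 = 91. ✓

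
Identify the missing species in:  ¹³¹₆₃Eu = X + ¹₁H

Sm-130

Conserve mass number: 131 = A + 1, so A = 130.
Conserve atomic number: 63 = Z + 1, so Z = 62.
Z = 62 is samarium, so the species is ¹³⁰₆₂Sm.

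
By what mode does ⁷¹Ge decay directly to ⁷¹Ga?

beta-plus decay or electron capture

ΔA = 71 − 71 = 0; ΔZ = 31 − 32 = -1.
A is unchanged and Z drops by 1 — a proton has become a neutron (β⁺ emission or electron capture).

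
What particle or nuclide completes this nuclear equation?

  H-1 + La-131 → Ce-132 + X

Conserve mass number: 1 + 131 = 132 + A, so A = 0.
Conserve atomic number: 1 + 57 = 58 + Z, so Z = 0.
A = 0 and Z = 0 is γ — a gamma ray.

gamma ray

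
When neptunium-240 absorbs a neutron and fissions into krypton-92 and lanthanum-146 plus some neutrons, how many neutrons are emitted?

Conserve mass number: 241 = 92 + 146 + k, so k = 241 − 238 = 3.
Check atomic number: 93 = 36 + 57 + 0 = 93. ✓

3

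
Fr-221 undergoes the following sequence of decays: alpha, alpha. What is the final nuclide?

Start: (A, Z) = (221, 87).
After α: (217, 85).
After α: (213, 83).
Z = 83 is bismuth.

Bi-213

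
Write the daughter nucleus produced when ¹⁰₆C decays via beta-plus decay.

B-10

Beta-plus decay: mass number changes by +0, atomic number by -1.
A: 10 = 10; Z: 6 − 1 = 5.
Z = 5 is boron, so the daughter is ¹⁰₅B.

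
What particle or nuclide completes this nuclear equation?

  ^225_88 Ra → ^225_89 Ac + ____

beta-minus particle

Conserve mass number: 225 = 225 + A, so A = 0.
Conserve atomic number: 88 = 89 + Z, so Z = -1.
A = 0 and Z = -1 is ^0_-1 e — a beta-minus particle.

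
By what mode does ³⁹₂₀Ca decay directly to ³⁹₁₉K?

ΔA = 39 − 39 = 0; ΔZ = 19 − 20 = -1.
A is unchanged and Z drops by 1 — a proton has become a neutron (β⁺ emission or electron capture).

beta-plus decay or electron capture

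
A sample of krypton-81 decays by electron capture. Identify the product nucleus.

Electron capture: mass number changes by +0, atomic number by -1.
A: 81 = 81; Z: 36 − 1 = 35.
Z = 35 is bromine, so the daughter is bromine-81.

Br-81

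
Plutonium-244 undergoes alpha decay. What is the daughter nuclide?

Alpha decay: mass number changes by -4, atomic number by -2.
A: 244 − 4 = 240; Z: 94 − 2 = 92.
Z = 92 is uranium, so the daughter is uranium-240.

U-240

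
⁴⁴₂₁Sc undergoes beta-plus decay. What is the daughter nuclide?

Beta-plus decay: mass number changes by +0, atomic number by -1.
A: 44 = 44; Z: 21 − 1 = 20.
Z = 20 is calcium, so the daughter is ⁴⁴₂₀Ca.

Ca-44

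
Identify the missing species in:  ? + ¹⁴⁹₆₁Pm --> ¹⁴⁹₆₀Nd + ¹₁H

neutron

Conserve mass number: A + 149 = 149 + 1, so A = 1.
Conserve atomic number: Z + 61 = 60 + 1, so Z = 0.
A = 1 and Z = 0 is ¹₀n — a neutron.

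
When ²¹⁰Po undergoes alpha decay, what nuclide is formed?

Alpha decay: mass number changes by -4, atomic number by -2.
A: 210 − 4 = 206; Z: 84 − 2 = 82.
Z = 82 is lead, so the daughter is ²⁰⁶Pb.

Pb-206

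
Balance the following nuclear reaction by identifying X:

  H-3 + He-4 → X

Li-7

Conserve mass number: 3 + 4 = A, so A = 7.
Conserve atomic number: 1 + 2 = Z, so Z = 3.
Z = 3 is lithium, so the species is Li-7.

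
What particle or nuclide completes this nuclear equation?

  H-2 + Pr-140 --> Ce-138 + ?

alpha particle

Conserve mass number: 2 + 140 = 138 + A, so A = 4.
Conserve atomic number: 1 + 59 = 58 + Z, so Z = 2.
A = 4 and Z = 2 is He-4 — an alpha particle.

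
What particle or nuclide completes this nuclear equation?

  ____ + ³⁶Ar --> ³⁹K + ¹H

Conserve mass number: A + 36 = 39 + 1, so A = 4.
Conserve atomic number: Z + 18 = 19 + 1, so Z = 2.
A = 4 and Z = 2 is ⁴He — an alpha particle.

alpha particle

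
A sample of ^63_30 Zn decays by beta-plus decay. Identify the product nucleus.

Cu-63

Beta-plus decay: mass number changes by +0, atomic number by -1.
A: 63 = 63; Z: 30 − 1 = 29.
Z = 29 is copper, so the daughter is ^63_29 Cu.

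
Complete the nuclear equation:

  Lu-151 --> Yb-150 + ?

Conserve mass number: 151 = 150 + A, so A = 1.
Conserve atomic number: 71 = 70 + Z, so Z = 1.
A = 1 and Z = 1 is H-1 — a proton.

proton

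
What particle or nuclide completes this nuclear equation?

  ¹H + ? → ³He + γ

Conserve mass number: 1 + A = 3 + 0, so A = 2.
Conserve atomic number: 1 + Z = 2 + 0, so Z = 1.
A = 2 and Z = 1 is ²H — a deuteron.

deuteron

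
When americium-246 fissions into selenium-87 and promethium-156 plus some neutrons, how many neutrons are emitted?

3

Conserve mass number: 246 = 87 + 156 + k, so k = 246 − 243 = 3.
Check atomic number: 95 = 34 + 61 + 0 = 95. ✓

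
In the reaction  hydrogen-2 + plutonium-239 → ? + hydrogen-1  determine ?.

Conserve mass number: 2 + 239 = A + 1, so A = 240.
Conserve atomic number: 1 + 94 = Z + 1, so Z = 94.
Z = 94 is plutonium, so the species is plutonium-240.

Pu-240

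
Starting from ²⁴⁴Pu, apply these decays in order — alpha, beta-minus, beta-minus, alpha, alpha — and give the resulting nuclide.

Start: (A, Z) = (244, 94).
After α: (240, 92).
After β⁻: (240, 93).
After β⁻: (240, 94).
After α: (236, 92).
After α: (232, 90).
Z = 90 is thorium.

Th-232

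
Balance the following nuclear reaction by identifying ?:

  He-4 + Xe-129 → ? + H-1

Conserve mass number: 4 + 129 = A + 1, so A = 132.
Conserve atomic number: 2 + 54 = Z + 1, so Z = 55.
Z = 55 is caesium, so the species is Cs-132.

Cs-132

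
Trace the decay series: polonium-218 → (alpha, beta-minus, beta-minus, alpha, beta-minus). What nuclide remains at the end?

Bi-210

Start: (A, Z) = (218, 84).
After α: (214, 82).
After β⁻: (214, 83).
After β⁻: (214, 84).
After α: (210, 82).
After β⁻: (210, 83).
Z = 83 is bismuth.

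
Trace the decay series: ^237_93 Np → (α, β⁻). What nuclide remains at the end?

U-233

Start: (A, Z) = (237, 93).
After α: (233, 91).
After β⁻: (233, 92).
Z = 92 is uranium.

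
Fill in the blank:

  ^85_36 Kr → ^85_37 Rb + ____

Conserve mass number: 85 = 85 + A, so A = 0.
Conserve atomic number: 36 = 37 + Z, so Z = -1.
A = 0 and Z = -1 is ^0_-1 e — a beta-minus particle.

beta-minus particle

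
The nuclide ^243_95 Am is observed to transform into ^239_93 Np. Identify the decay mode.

alpha decay

ΔA = 239 − 243 = -4; ΔZ = 93 − 95 = -2.
A drops by 4 and Z drops by 2 — the signature of alpha emission.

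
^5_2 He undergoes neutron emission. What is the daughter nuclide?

Neutron emission: mass number changes by -1, atomic number by +0.
A: 5 − 1 = 4; Z: 2 = 2.
Z = 2 is helium, so the daughter is ^4_2 He.

He-4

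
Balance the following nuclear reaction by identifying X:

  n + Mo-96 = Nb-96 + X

proton

Conserve mass number: 1 + 96 = 96 + A, so A = 1.
Conserve atomic number: 0 + 42 = 41 + Z, so Z = 1.
A = 1 and Z = 1 is H-1 — a proton.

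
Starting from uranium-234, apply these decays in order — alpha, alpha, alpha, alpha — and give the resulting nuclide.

Start: (A, Z) = (234, 92).
After α: (230, 90).
After α: (226, 88).
After α: (222, 86).
After α: (218, 84).
Z = 84 is polonium.

Po-218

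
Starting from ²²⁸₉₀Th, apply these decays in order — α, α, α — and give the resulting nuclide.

Start: (A, Z) = (228, 90).
After α: (224, 88).
After α: (220, 86).
After α: (216, 84).
Z = 84 is polonium.

Po-216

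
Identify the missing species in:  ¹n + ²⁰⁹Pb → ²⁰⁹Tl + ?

Conserve mass number: 1 + 209 = 209 + A, so A = 1.
Conserve atomic number: 0 + 82 = 81 + Z, so Z = 1.
A = 1 and Z = 1 is ¹H — a proton.

proton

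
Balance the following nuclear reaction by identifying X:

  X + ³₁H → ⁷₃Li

alpha particle

Conserve mass number: A + 3 = 7, so A = 4.
Conserve atomic number: Z + 1 = 3, so Z = 2.
A = 4 and Z = 2 is ⁴₂He — an alpha particle.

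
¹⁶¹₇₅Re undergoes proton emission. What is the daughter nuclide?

Proton emission: mass number changes by -1, atomic number by -1.
A: 161 − 1 = 160; Z: 75 − 1 = 74.
Z = 74 is tungsten, so the daughter is ¹⁶⁰₇₄W.

W-160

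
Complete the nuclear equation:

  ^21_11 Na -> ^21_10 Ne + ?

Conserve mass number: 21 = 21 + A, so A = 0.
Conserve atomic number: 11 = 10 + Z, so Z = 1.
A = 0 and Z = 1 is ^0_1 e — a positron.

positron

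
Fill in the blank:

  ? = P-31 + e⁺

S-31

Conserve mass number: A = 31 + 0, so A = 31.
Conserve atomic number: Z = 15 + 1, so Z = 16.
Z = 16 is sulfur, so the species is S-31.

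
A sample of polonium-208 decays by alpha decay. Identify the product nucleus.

Alpha decay: mass number changes by -4, atomic number by -2.
A: 208 − 4 = 204; Z: 84 − 2 = 82.
Z = 82 is lead, so the daughter is lead-204.

Pb-204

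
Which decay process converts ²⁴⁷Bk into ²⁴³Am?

ΔA = 243 − 247 = -4; ΔZ = 95 − 97 = -2.
A drops by 4 and Z drops by 2 — the signature of alpha emission.

alpha decay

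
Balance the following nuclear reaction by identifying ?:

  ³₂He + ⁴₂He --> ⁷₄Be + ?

Conserve mass number: 3 + 4 = 7 + A, so A = 0.
Conserve atomic number: 2 + 2 = 4 + Z, so Z = 0.
A = 0 and Z = 0 is ⁰₀γ — a gamma ray.

gamma ray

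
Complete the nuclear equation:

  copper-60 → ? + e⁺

Conserve mass number: 60 = A + 0, so A = 60.
Conserve atomic number: 29 = Z + 1, so Z = 28.
Z = 28 is nickel, so the species is nickel-60.

Ni-60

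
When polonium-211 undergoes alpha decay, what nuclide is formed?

Alpha decay: mass number changes by -4, atomic number by -2.
A: 211 − 4 = 207; Z: 84 − 2 = 82.
Z = 82 is lead, so the daughter is lead-207.

Pb-207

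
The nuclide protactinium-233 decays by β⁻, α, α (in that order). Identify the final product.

Start: (A, Z) = (233, 91).
After β⁻: (233, 92).
After α: (229, 90).
After α: (225, 88).
Z = 88 is radium.

Ra-225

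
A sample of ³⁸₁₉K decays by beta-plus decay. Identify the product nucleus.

Beta-plus decay: mass number changes by +0, atomic number by -1.
A: 38 = 38; Z: 19 − 1 = 18.
Z = 18 is argon, so the daughter is ³⁸₁₈Ar.

Ar-38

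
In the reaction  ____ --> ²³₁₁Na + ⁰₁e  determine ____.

Conserve mass number: A = 23 + 0, so A = 23.
Conserve atomic number: Z = 11 + 1, so Z = 12.
Z = 12 is magnesium, so the species is ²³₁₂Mg.

Mg-23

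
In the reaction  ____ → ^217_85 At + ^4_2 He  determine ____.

Conserve mass number: A = 217 + 4, so A = 221.
Conserve atomic number: Z = 85 + 2, so Z = 87.
Z = 87 is francium, so the species is ^221_87 Fr.

Fr-221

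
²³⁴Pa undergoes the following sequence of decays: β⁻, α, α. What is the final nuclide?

Ra-226

Start: (A, Z) = (234, 91).
After β⁻: (234, 92).
After α: (230, 90).
After α: (226, 88).
Z = 88 is radium.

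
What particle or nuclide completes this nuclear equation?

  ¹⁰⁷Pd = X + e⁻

Ag-107

Conserve mass number: 107 = A + 0, so A = 107.
Conserve atomic number: 46 = Z − 1, so Z = 47.
Z = 47 is silver, so the species is ¹⁰⁷Ag.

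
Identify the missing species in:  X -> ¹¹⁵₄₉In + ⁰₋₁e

Cd-115

Conserve mass number: A = 115 + 0, so A = 115.
Conserve atomic number: Z = 49 − 1, so Z = 48.
Z = 48 is cadmium, so the species is ¹¹⁵₄₈Cd.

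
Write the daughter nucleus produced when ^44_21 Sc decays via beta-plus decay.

Ca-44

Beta-plus decay: mass number changes by +0, atomic number by -1.
A: 44 = 44; Z: 21 − 1 = 20.
Z = 20 is calcium, so the daughter is ^44_20 Ca.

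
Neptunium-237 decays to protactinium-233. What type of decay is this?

alpha decay

ΔA = 233 − 237 = -4; ΔZ = 91 − 93 = -2.
A drops by 4 and Z drops by 2 — the signature of alpha emission.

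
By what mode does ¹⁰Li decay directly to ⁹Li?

neutron emission

ΔA = 9 − 10 = -1; ΔZ = 3 − 3 = +0.
A drops by 1 with Z unchanged — a neutron was emitted.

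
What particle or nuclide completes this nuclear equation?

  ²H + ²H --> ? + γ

Conserve mass number: 2 + 2 = A + 0, so A = 4.
Conserve atomic number: 1 + 1 = Z + 0, so Z = 2.
A = 4 and Z = 2 is ⁴He — an alpha particle.

He-4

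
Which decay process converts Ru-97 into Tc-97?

ΔA = 97 − 97 = 0; ΔZ = 43 − 44 = -1.
A is unchanged and Z drops by 1 — a proton has become a neutron (β⁺ emission or electron capture).

beta-plus decay or electron capture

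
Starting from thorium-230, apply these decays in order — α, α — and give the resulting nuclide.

Rn-222

Start: (A, Z) = (230, 90).
After α: (226, 88).
After α: (222, 86).
Z = 86 is radon.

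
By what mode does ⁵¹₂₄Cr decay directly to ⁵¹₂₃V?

beta-plus decay or electron capture

ΔA = 51 − 51 = 0; ΔZ = 23 − 24 = -1.
A is unchanged and Z drops by 1 — a proton has become a neutron (β⁺ emission or electron capture).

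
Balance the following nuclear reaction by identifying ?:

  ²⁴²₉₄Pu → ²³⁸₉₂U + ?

alpha particle

Conserve mass number: 242 = 238 + A, so A = 4.
Conserve atomic number: 94 = 92 + Z, so Z = 2.
A = 4 and Z = 2 is ⁴₂He — an alpha particle.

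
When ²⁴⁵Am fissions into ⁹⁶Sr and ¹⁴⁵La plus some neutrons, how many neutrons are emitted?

4

Conserve mass number: 245 = 96 + 145 + k, so k = 245 − 241 = 4.
Check atomic number: 95 = 38 + 57 + 0 = 95. ✓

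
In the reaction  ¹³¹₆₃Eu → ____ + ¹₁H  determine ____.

Conserve mass number: 131 = A + 1, so A = 130.
Conserve atomic number: 63 = Z + 1, so Z = 62.
Z = 62 is samarium, so the species is ¹³⁰₆₂Sm.

Sm-130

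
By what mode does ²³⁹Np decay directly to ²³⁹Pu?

beta-minus decay

ΔA = 239 − 239 = 0; ΔZ = 94 − 93 = +1.
A is unchanged and Z rises by 1 — a neutron has become a proton (β⁻ decay).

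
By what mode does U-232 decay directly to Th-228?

alpha decay

ΔA = 228 − 232 = -4; ΔZ = 90 − 92 = -2.
A drops by 4 and Z drops by 2 — the signature of alpha emission.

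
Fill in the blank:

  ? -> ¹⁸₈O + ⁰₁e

F-18

Conserve mass number: A = 18 + 0, so A = 18.
Conserve atomic number: Z = 8 + 1, so Z = 9.
Z = 9 is fluorine, so the species is ¹⁸₉F.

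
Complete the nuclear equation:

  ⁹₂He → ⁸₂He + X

neutron

Conserve mass number: 9 = 8 + A, so A = 1.
Conserve atomic number: 2 = 2 + Z, so Z = 0.
A = 1 and Z = 0 is ¹₀n — a neutron.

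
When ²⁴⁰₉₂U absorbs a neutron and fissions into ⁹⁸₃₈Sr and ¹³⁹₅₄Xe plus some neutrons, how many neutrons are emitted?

4

Conserve mass number: 241 = 98 + 139 + k, so k = 241 − 237 = 4.
Check atomic number: 92 = 38 + 54 + 0 = 92. ✓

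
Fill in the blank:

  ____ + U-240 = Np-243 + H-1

alpha particle

Conserve mass number: A + 240 = 243 + 1, so A = 4.
Conserve atomic number: Z + 92 = 93 + 1, so Z = 2.
A = 4 and Z = 2 is He-4 — an alpha particle.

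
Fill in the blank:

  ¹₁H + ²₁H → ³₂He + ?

Conserve mass number: 1 + 2 = 3 + A, so A = 0.
Conserve atomic number: 1 + 1 = 2 + Z, so Z = 0.
A = 0 and Z = 0 is ⁰₀γ — a gamma ray.

gamma ray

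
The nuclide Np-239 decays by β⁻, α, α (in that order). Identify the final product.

Th-231

Start: (A, Z) = (239, 93).
After β⁻: (239, 94).
After α: (235, 92).
After α: (231, 90).
Z = 90 is thorium.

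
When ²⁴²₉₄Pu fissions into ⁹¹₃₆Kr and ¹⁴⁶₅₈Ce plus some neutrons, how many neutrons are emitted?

Conserve mass number: 242 = 91 + 146 + k, so k = 242 − 237 = 5.
Check atomic number: 94 = 36 + 58 + 0 = 94. ✓

5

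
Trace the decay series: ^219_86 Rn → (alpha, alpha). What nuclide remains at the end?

Start: (A, Z) = (219, 86).
After α: (215, 84).
After α: (211, 82).
Z = 82 is lead.

Pb-211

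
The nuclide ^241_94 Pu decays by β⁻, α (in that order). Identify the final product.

Np-237

Start: (A, Z) = (241, 94).
After β⁻: (241, 95).
After α: (237, 93).
Z = 93 is neptunium.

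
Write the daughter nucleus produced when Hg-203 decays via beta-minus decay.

Tl-203

Beta-minus decay: mass number changes by +0, atomic number by +1.
A: 203 = 203; Z: 80 + 1 = 81.
Z = 81 is thallium, so the daughter is Tl-203.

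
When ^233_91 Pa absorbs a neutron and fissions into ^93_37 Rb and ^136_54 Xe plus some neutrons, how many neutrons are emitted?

Conserve mass number: 234 = 93 + 136 + k, so k = 234 − 229 = 5.
Check atomic number: 91 = 37 + 54 + 0 = 91. ✓

5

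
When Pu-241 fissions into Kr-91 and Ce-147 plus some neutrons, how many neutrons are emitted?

3

Conserve mass number: 241 = 91 + 147 + k, so k = 241 − 238 = 3.
Check atomic number: 94 = 36 + 58 + 0 = 94. ✓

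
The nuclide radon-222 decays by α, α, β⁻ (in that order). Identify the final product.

Bi-214

Start: (A, Z) = (222, 86).
After α: (218, 84).
After α: (214, 82).
After β⁻: (214, 83).
Z = 83 is bismuth.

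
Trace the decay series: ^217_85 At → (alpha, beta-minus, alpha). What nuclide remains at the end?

Pb-209

Start: (A, Z) = (217, 85).
After α: (213, 83).
After β⁻: (213, 84).
After α: (209, 82).
Z = 82 is lead.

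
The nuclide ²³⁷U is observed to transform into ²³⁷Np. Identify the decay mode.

ΔA = 237 − 237 = 0; ΔZ = 93 − 92 = +1.
A is unchanged and Z rises by 1 — a neutron has become a proton (β⁻ decay).

beta-minus decay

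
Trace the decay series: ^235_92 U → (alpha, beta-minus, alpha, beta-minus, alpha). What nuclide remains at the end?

Start: (A, Z) = (235, 92).
After α: (231, 90).
After β⁻: (231, 91).
After α: (227, 89).
After β⁻: (227, 90).
After α: (223, 88).
Z = 88 is radium.

Ra-223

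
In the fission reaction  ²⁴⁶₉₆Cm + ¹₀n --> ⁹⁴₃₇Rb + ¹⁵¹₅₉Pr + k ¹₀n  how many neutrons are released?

Conserve mass number: 247 = 94 + 151 + k, so k = 247 − 245 = 2.
Check atomic number: 96 = 37 + 59 + 0 = 96. ✓

2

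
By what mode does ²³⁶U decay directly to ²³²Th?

alpha decay

ΔA = 232 − 236 = -4; ΔZ = 90 − 92 = -2.
A drops by 4 and Z drops by 2 — the signature of alpha emission.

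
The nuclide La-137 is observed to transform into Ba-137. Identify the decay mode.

ΔA = 137 − 137 = 0; ΔZ = 56 − 57 = -1.
A is unchanged and Z drops by 1 — a proton has become a neutron (β⁺ emission or electron capture).

beta-plus decay or electron capture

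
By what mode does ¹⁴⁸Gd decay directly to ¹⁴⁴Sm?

ΔA = 144 − 148 = -4; ΔZ = 62 − 64 = -2.
A drops by 4 and Z drops by 2 — the signature of alpha emission.

alpha decay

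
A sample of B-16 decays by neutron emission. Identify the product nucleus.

Neutron emission: mass number changes by -1, atomic number by +0.
A: 16 − 1 = 15; Z: 5 = 5.
Z = 5 is boron, so the daughter is B-15.

B-15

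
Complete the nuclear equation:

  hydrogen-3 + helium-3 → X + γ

Li-6

Conserve mass number: 3 + 3 = A + 0, so A = 6.
Conserve atomic number: 1 + 2 = Z + 0, so Z = 3.
Z = 3 is lithium, so the species is lithium-6.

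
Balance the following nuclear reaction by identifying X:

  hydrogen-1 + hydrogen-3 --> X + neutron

He-3

Conserve mass number: 1 + 3 = A + 1, so A = 3.
Conserve atomic number: 1 + 1 = Z + 0, so Z = 2.
Z = 2 is helium, so the species is helium-3.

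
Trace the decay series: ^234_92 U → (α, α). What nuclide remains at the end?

Start: (A, Z) = (234, 92).
After α: (230, 90).
After α: (226, 88).
Z = 88 is radium.

Ra-226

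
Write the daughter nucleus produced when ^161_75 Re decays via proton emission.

Proton emission: mass number changes by -1, atomic number by -1.
A: 161 − 1 = 160; Z: 75 − 1 = 74.
Z = 74 is tungsten, so the daughter is ^160_74 W.

W-160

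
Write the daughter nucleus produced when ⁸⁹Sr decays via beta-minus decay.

Beta-minus decay: mass number changes by +0, atomic number by +1.
A: 89 = 89; Z: 38 + 1 = 39.
Z = 39 is yttrium, so the daughter is ⁸⁹Y.

Y-89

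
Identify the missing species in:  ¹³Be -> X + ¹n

Be-12

Conserve mass number: 13 = A + 1, so A = 12.
Conserve atomic number: 4 = Z + 0, so Z = 4.
Z = 4 is beryllium, so the species is ¹²Be.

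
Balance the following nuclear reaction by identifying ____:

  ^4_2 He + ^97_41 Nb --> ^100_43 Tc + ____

neutron

Conserve mass number: 4 + 97 = 100 + A, so A = 1.
Conserve atomic number: 2 + 41 = 43 + Z, so Z = 0.
A = 1 and Z = 0 is ^1_0 n — a neutron.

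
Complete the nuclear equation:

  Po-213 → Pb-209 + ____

alpha particle

Conserve mass number: 213 = 209 + A, so A = 4.
Conserve atomic number: 84 = 82 + Z, so Z = 2.
A = 4 and Z = 2 is He-4 — an alpha particle.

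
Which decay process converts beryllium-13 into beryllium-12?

ΔA = 12 − 13 = -1; ΔZ = 4 − 4 = +0.
A drops by 1 with Z unchanged — a neutron was emitted.

neutron emission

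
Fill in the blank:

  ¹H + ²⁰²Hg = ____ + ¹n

Conserve mass number: 1 + 202 = A + 1, so A = 202.
Conserve atomic number: 1 + 80 = Z + 0, so Z = 81.
Z = 81 is thallium, so the species is ²⁰²Tl.

Tl-202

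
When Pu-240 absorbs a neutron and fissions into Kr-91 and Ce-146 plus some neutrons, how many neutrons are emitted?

Conserve mass number: 241 = 91 + 146 + k, so k = 241 − 237 = 4.
Check atomic number: 94 = 36 + 58 + 0 = 94. ✓

4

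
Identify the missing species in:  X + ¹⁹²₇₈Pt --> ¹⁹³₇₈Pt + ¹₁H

deuteron

Conserve mass number: A + 192 = 193 + 1, so A = 2.
Conserve atomic number: Z + 78 = 78 + 1, so Z = 1.
A = 2 and Z = 1 is ²₁H — a deuteron.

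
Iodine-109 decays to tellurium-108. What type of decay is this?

proton emission

ΔA = 108 − 109 = -1; ΔZ = 52 − 53 = -1.
A drops by 1 and Z drops by 1 — a proton was emitted.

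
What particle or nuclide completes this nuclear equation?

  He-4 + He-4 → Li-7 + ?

Conserve mass number: 4 + 4 = 7 + A, so A = 1.
Conserve atomic number: 2 + 2 = 3 + Z, so Z = 1.
A = 1 and Z = 1 is H-1 — a proton.

proton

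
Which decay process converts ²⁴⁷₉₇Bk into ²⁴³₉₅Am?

alpha decay

ΔA = 243 − 247 = -4; ΔZ = 95 − 97 = -2.
A drops by 4 and Z drops by 2 — the signature of alpha emission.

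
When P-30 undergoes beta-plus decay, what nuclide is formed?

Si-30

Beta-plus decay: mass number changes by +0, atomic number by -1.
A: 30 = 30; Z: 15 − 1 = 14.
Z = 14 is silicon, so the daughter is Si-30.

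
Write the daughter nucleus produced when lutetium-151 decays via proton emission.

Yb-150

Proton emission: mass number changes by -1, atomic number by -1.
A: 151 − 1 = 150; Z: 71 − 1 = 70.
Z = 70 is ytterbium, so the daughter is ytterbium-150.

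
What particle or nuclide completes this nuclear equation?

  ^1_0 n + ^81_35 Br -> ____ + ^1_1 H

Se-81

Conserve mass number: 1 + 81 = A + 1, so A = 81.
Conserve atomic number: 0 + 35 = Z + 1, so Z = 34.
Z = 34 is selenium, so the species is ^81_34 Se.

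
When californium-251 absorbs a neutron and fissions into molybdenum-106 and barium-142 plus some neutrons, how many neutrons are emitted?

Conserve mass number: 252 = 106 + 142 + k, so k = 252 − 248 = 4.
Check atomic number: 98 = 42 + 56 + 0 = 98. ✓

4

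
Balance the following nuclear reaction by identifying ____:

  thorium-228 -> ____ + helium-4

Ra-224

Conserve mass number: 228 = A + 4, so A = 224.
Conserve atomic number: 90 = Z + 2, so Z = 88.
Z = 88 is radium, so the species is radium-224.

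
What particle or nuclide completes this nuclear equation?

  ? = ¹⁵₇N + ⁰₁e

O-15

Conserve mass number: A = 15 + 0, so A = 15.
Conserve atomic number: Z = 7 + 1, so Z = 8.
Z = 8 is oxygen, so the species is ¹⁵₈O.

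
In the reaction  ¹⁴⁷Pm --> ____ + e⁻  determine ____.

Conserve mass number: 147 = A + 0, so A = 147.
Conserve atomic number: 61 = Z − 1, so Z = 62.
Z = 62 is samarium, so the species is ¹⁴⁷Sm.

Sm-147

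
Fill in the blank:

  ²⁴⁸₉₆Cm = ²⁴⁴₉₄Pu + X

alpha particle

Conserve mass number: 248 = 244 + A, so A = 4.
Conserve atomic number: 96 = 94 + Z, so Z = 2.
A = 4 and Z = 2 is ⁴₂He — an alpha particle.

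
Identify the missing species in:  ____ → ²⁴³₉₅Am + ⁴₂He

Bk-247

Conserve mass number: A = 243 + 4, so A = 247.
Conserve atomic number: Z = 95 + 2, so Z = 97.
Z = 97 is berkelium, so the species is ²⁴⁷₉₇Bk.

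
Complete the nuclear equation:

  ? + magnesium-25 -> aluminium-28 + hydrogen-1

Conserve mass number: A + 25 = 28 + 1, so A = 4.
Conserve atomic number: Z + 12 = 13 + 1, so Z = 2.
A = 4 and Z = 2 is helium-4 — an alpha particle.

alpha particle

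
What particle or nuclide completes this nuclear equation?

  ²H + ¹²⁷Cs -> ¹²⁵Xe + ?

alpha particle

Conserve mass number: 2 + 127 = 125 + A, so A = 4.
Conserve atomic number: 1 + 55 = 54 + Z, so Z = 2.
A = 4 and Z = 2 is ⁴He — an alpha particle.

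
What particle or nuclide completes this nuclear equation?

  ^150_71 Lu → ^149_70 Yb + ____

Conserve mass number: 150 = 149 + A, so A = 1.
Conserve atomic number: 71 = 70 + Z, so Z = 1.
A = 1 and Z = 1 is ^1_1 H — a proton.

proton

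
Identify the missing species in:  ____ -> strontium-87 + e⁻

Rb-87

Conserve mass number: A = 87 + 0, so A = 87.
Conserve atomic number: Z = 38 − 1, so Z = 37.
Z = 37 is rubidium, so the species is rubidium-87.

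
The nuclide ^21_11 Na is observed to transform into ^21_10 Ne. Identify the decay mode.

ΔA = 21 − 21 = 0; ΔZ = 10 − 11 = -1.
A is unchanged and Z drops by 1 — a proton has become a neutron (β⁺ emission or electron capture).

beta-plus decay or electron capture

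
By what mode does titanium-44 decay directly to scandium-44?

ΔA = 44 − 44 = 0; ΔZ = 21 − 22 = -1.
A is unchanged and Z drops by 1 — a proton has become a neutron (β⁺ emission or electron capture).

beta-plus decay or electron capture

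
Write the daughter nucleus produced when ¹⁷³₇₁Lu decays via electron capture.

Yb-173

Electron capture: mass number changes by +0, atomic number by -1.
A: 173 = 173; Z: 71 − 1 = 70.
Z = 70 is ytterbium, so the daughter is ¹⁷³₇₀Yb.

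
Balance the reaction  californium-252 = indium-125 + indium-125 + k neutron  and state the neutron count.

Conserve mass number: 252 = 125 + 125 + k, so k = 252 − 250 = 2.
Check atomic number: 98 = 49 + 49 + 0 = 98. ✓

2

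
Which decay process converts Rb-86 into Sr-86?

beta-minus decay

ΔA = 86 − 86 = 0; ΔZ = 38 − 37 = +1.
A is unchanged and Z rises by 1 — a neutron has become a proton (β⁻ decay).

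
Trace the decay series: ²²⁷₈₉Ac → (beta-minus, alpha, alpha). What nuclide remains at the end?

Start: (A, Z) = (227, 89).
After β⁻: (227, 90).
After α: (223, 88).
After α: (219, 86).
Z = 86 is radon.

Rn-219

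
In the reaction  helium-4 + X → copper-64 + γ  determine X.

Conserve mass number: 4 + A = 64 + 0, so A = 60.
Conserve atomic number: 2 + Z = 29 + 0, so Z = 27.
Z = 27 is cobalt, so the species is cobalt-60.

Co-60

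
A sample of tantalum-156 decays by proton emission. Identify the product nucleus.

Hf-155

Proton emission: mass number changes by -1, atomic number by -1.
A: 156 − 1 = 155; Z: 73 − 1 = 72.
Z = 72 is hafnium, so the daughter is hafnium-155.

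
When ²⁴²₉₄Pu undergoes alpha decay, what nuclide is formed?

Alpha decay: mass number changes by -4, atomic number by -2.
A: 242 − 4 = 238; Z: 94 − 2 = 92.
Z = 92 is uranium, so the daughter is ²³⁸₉₂U.

U-238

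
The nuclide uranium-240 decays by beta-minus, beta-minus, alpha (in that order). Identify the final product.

U-236

Start: (A, Z) = (240, 92).
After β⁻: (240, 93).
After β⁻: (240, 94).
After α: (236, 92).
Z = 92 is uranium.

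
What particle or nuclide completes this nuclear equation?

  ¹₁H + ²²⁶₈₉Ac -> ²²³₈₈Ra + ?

Conserve mass number: 1 + 226 = 223 + A, so A = 4.
Conserve atomic number: 1 + 89 = 88 + Z, so Z = 2.
A = 4 and Z = 2 is ⁴₂He — an alpha particle.

alpha particle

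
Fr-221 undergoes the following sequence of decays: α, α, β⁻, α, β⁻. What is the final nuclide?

Bi-209

Start: (A, Z) = (221, 87).
After α: (217, 85).
After α: (213, 83).
After β⁻: (213, 84).
After α: (209, 82).
After β⁻: (209, 83).
Z = 83 is bismuth.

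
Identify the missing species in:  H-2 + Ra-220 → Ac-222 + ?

Conserve mass number: 2 + 220 = 222 + A, so A = 0.
Conserve atomic number: 1 + 88 = 89 + Z, so Z = 0.
A = 0 and Z = 0 is γ — a gamma ray.

gamma ray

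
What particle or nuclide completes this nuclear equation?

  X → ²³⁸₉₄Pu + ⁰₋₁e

Conserve mass number: A = 238 + 0, so A = 238.
Conserve atomic number: Z = 94 − 1, so Z = 93.
Z = 93 is neptunium, so the species is ²³⁸₉₃Np.

Np-238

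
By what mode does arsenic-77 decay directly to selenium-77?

beta-minus decay

ΔA = 77 − 77 = 0; ΔZ = 34 − 33 = +1.
A is unchanged and Z rises by 1 — a neutron has become a proton (β⁻ decay).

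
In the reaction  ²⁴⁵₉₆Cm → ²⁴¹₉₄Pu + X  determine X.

Conserve mass number: 245 = 241 + A, so A = 4.
Conserve atomic number: 96 = 94 + Z, so Z = 2.
A = 4 and Z = 2 is ⁴₂He — an alpha particle.

alpha particle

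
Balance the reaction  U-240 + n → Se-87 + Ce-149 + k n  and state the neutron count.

Conserve mass number: 241 = 87 + 149 + k, so k = 241 − 236 = 5.
Check atomic number: 92 = 34 + 58 + 0 = 92. ✓

5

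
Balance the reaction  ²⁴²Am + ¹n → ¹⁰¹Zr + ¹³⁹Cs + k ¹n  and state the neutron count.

3

Conserve mass number: 243 = 101 + 139 + k, so k = 243 − 240 = 3.
Check atomic number: 95 = 40 + 55 + 0 = 95. ✓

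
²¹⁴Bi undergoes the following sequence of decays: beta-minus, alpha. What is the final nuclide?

Start: (A, Z) = (214, 83).
After β⁻: (214, 84).
After α: (210, 82).
Z = 82 is lead.

Pb-210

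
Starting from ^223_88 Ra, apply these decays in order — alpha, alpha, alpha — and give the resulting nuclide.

Pb-211

Start: (A, Z) = (223, 88).
After α: (219, 86).
After α: (215, 84).
After α: (211, 82).
Z = 82 is lead.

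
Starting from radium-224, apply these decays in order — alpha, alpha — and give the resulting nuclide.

Start: (A, Z) = (224, 88).
After α: (220, 86).
After α: (216, 84).
Z = 84 is polonium.

Po-216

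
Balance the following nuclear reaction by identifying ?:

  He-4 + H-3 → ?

Conserve mass number: 4 + 3 = A, so A = 7.
Conserve atomic number: 2 + 1 = Z, so Z = 3.
Z = 3 is lithium, so the species is Li-7.

Li-7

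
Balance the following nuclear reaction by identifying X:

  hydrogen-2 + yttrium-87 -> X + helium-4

Conserve mass number: 2 + 87 = A + 4, so A = 85.
Conserve atomic number: 1 + 39 = Z + 2, so Z = 38.
Z = 38 is strontium, so the species is strontium-85.

Sr-85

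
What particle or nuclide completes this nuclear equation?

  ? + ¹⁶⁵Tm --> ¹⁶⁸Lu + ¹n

alpha particle

Conserve mass number: A + 165 = 168 + 1, so A = 4.
Conserve atomic number: Z + 69 = 71 + 0, so Z = 2.
A = 4 and Z = 2 is ⁴He — an alpha particle.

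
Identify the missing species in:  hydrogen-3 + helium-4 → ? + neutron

Li-6

Conserve mass number: 3 + 4 = A + 1, so A = 6.
Conserve atomic number: 1 + 2 = Z + 0, so Z = 3.
Z = 3 is lithium, so the species is lithium-6.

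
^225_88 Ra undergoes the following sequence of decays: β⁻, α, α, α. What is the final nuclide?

Start: (A, Z) = (225, 88).
After β⁻: (225, 89).
After α: (221, 87).
After α: (217, 85).
After α: (213, 83).
Z = 83 is bismuth.

Bi-213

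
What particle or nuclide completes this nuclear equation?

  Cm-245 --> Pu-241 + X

Conserve mass number: 245 = 241 + A, so A = 4.
Conserve atomic number: 96 = 94 + Z, so Z = 2.
A = 4 and Z = 2 is He-4 — an alpha particle.

alpha particle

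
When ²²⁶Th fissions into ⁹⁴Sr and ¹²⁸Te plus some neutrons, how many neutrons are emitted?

4

Conserve mass number: 226 = 94 + 128 + k, so k = 226 − 222 = 4.
Check atomic number: 90 = 38 + 52 + 0 = 90. ✓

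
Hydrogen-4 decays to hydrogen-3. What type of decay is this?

ΔA = 3 − 4 = -1; ΔZ = 1 − 1 = +0.
A drops by 1 with Z unchanged — a neutron was emitted.

neutron emission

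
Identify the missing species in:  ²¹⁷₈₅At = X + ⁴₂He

Conserve mass number: 217 = A + 4, so A = 213.
Conserve atomic number: 85 = Z + 2, so Z = 83.
Z = 83 is bismuth, so the species is ²¹³₈₃Bi.

Bi-213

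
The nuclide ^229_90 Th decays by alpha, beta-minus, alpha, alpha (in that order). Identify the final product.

At-217

Start: (A, Z) = (229, 90).
After α: (225, 88).
After β⁻: (225, 89).
After α: (221, 87).
After α: (217, 85).
Z = 85 is astatine.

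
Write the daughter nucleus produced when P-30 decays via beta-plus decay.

Si-30

Beta-plus decay: mass number changes by +0, atomic number by -1.
A: 30 = 30; Z: 15 − 1 = 14.
Z = 14 is silicon, so the daughter is Si-30.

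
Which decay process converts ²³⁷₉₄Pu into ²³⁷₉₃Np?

ΔA = 237 − 237 = 0; ΔZ = 93 − 94 = -1.
A is unchanged and Z drops by 1 — a proton has become a neutron (β⁺ emission or electron capture).

beta-plus decay or electron capture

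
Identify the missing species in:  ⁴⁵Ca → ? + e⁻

Sc-45

Conserve mass number: 45 = A + 0, so A = 45.
Conserve atomic number: 20 = Z − 1, so Z = 21.
Z = 21 is scandium, so the species is ⁴⁵Sc.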